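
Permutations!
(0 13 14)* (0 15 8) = (0 13 14 15 8) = [13, 1, 2, 3, 4, 5, 6, 7, 0, 9, 10, 11, 12, 14, 15, 8]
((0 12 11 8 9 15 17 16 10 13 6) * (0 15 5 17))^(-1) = (0 15 6 13 10 16 17 5 9 8 11 12)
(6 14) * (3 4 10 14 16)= (3 4 10 14 6 16)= [0, 1, 2, 4, 10, 5, 16, 7, 8, 9, 14, 11, 12, 13, 6, 15, 3]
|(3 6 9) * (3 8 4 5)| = 6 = |(3 6 9 8 4 5)|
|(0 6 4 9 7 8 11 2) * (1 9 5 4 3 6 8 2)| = 14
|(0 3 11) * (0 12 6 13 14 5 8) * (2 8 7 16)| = 12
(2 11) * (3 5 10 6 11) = (2 3 5 10 6 11) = [0, 1, 3, 5, 4, 10, 11, 7, 8, 9, 6, 2]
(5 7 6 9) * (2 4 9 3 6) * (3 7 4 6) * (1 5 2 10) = [0, 5, 6, 3, 9, 4, 7, 10, 8, 2, 1] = (1 5 4 9 2 6 7 10)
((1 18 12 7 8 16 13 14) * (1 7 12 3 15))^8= (18)(7 13 8 14 16)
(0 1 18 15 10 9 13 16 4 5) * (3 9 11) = (0 1 18 15 10 11 3 9 13 16 4 5) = [1, 18, 2, 9, 5, 0, 6, 7, 8, 13, 11, 3, 12, 16, 14, 10, 4, 17, 15]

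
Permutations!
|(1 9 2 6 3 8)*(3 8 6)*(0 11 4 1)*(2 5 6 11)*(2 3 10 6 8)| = 24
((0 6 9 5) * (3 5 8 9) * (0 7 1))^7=((0 6 3 5 7 1)(8 9))^7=(0 6 3 5 7 1)(8 9)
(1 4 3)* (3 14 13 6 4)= [0, 3, 2, 1, 14, 5, 4, 7, 8, 9, 10, 11, 12, 6, 13]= (1 3)(4 14 13 6)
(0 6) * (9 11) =(0 6)(9 11) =[6, 1, 2, 3, 4, 5, 0, 7, 8, 11, 10, 9]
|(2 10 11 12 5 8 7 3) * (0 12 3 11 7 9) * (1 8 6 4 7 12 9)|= 18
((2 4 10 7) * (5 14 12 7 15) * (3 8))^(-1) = ((2 4 10 15 5 14 12 7)(3 8))^(-1) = (2 7 12 14 5 15 10 4)(3 8)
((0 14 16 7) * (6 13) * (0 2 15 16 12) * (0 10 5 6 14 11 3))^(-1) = (0 3 11)(2 7 16 15)(5 10 12 14 13 6)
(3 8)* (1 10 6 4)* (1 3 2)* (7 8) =(1 10 6 4 3 7 8 2) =[0, 10, 1, 7, 3, 5, 4, 8, 2, 9, 6]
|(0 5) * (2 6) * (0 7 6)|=5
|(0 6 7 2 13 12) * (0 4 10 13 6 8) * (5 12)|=30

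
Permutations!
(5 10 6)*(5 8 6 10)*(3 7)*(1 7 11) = (1 7 3 11)(6 8) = [0, 7, 2, 11, 4, 5, 8, 3, 6, 9, 10, 1]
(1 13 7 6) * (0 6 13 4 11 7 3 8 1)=(0 6)(1 4 11 7 13 3 8)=[6, 4, 2, 8, 11, 5, 0, 13, 1, 9, 10, 7, 12, 3]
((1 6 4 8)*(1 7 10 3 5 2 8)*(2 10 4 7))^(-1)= (1 4 7 6)(2 8)(3 10 5)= ((1 6 7 4)(2 8)(3 5 10))^(-1)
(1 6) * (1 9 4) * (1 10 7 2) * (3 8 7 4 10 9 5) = [0, 6, 1, 8, 9, 3, 5, 2, 7, 10, 4] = (1 6 5 3 8 7 2)(4 9 10)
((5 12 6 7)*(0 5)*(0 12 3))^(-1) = ((0 5 3)(6 7 12))^(-1) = (0 3 5)(6 12 7)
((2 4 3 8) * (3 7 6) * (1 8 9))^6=((1 8 2 4 7 6 3 9))^6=(1 3 7 2)(4 8 9 6)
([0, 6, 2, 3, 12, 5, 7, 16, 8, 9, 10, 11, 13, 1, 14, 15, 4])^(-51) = (1 12 16 6 13 4 7)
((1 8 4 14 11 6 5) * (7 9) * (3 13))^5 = (1 6 14 8 5 11 4)(3 13)(7 9)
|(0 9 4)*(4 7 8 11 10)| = 7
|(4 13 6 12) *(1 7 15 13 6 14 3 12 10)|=10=|(1 7 15 13 14 3 12 4 6 10)|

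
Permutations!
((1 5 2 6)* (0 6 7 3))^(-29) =((0 6 1 5 2 7 3))^(-29) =(0 3 7 2 5 1 6)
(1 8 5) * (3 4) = (1 8 5)(3 4) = [0, 8, 2, 4, 3, 1, 6, 7, 5]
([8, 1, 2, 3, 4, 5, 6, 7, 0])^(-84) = (8)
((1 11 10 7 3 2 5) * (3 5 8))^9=(1 5 7 10 11)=((1 11 10 7 5)(2 8 3))^9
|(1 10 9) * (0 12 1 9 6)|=|(0 12 1 10 6)|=5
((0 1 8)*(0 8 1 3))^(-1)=(8)(0 3)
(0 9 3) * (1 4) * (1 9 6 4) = (0 6 4 9 3) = [6, 1, 2, 0, 9, 5, 4, 7, 8, 3]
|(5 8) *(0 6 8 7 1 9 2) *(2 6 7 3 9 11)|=5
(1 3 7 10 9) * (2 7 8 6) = (1 3 8 6 2 7 10 9) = [0, 3, 7, 8, 4, 5, 2, 10, 6, 1, 9]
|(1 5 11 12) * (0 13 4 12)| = |(0 13 4 12 1 5 11)| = 7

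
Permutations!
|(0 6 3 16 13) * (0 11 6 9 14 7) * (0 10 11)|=|(0 9 14 7 10 11 6 3 16 13)|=10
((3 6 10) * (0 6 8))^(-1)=(0 8 3 10 6)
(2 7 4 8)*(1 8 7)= (1 8 2)(4 7)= [0, 8, 1, 3, 7, 5, 6, 4, 2]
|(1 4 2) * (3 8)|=|(1 4 2)(3 8)|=6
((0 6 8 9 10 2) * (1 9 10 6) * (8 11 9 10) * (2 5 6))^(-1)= ((0 1 10 5 6 11 9 2))^(-1)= (0 2 9 11 6 5 10 1)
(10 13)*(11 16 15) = (10 13)(11 16 15) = [0, 1, 2, 3, 4, 5, 6, 7, 8, 9, 13, 16, 12, 10, 14, 11, 15]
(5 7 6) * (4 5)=(4 5 7 6)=[0, 1, 2, 3, 5, 7, 4, 6]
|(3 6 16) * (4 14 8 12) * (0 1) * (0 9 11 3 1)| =12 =|(1 9 11 3 6 16)(4 14 8 12)|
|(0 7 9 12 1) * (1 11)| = 6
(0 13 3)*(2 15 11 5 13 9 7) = (0 9 7 2 15 11 5 13 3) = [9, 1, 15, 0, 4, 13, 6, 2, 8, 7, 10, 5, 12, 3, 14, 11]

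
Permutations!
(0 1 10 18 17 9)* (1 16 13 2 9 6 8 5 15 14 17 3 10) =(0 16 13 2 9)(3 10 18)(5 15 14 17 6 8) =[16, 1, 9, 10, 4, 15, 8, 7, 5, 0, 18, 11, 12, 2, 17, 14, 13, 6, 3]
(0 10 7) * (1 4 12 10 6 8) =(0 6 8 1 4 12 10 7) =[6, 4, 2, 3, 12, 5, 8, 0, 1, 9, 7, 11, 10]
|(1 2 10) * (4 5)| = 6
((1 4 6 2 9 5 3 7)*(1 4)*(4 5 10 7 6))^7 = (10) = ((2 9 10 7 5 3 6))^7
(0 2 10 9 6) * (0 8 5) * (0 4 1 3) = [2, 3, 10, 0, 1, 4, 8, 7, 5, 6, 9] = (0 2 10 9 6 8 5 4 1 3)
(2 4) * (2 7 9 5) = (2 4 7 9 5) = [0, 1, 4, 3, 7, 2, 6, 9, 8, 5]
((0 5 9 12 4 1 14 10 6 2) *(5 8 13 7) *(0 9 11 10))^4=((0 8 13 7 5 11 10 6 2 9 12 4 1 14))^4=(0 5 2 1 13 10 12)(4 8 11 9 14 7 6)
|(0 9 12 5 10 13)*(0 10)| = 4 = |(0 9 12 5)(10 13)|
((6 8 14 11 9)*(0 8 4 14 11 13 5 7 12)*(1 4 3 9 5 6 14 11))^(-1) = ((0 8 1 4 11 5 7 12)(3 9 14 13 6))^(-1) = (0 12 7 5 11 4 1 8)(3 6 13 14 9)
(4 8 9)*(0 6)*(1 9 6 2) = (0 2 1 9 4 8 6) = [2, 9, 1, 3, 8, 5, 0, 7, 6, 4]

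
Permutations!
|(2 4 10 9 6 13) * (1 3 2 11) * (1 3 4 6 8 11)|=10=|(1 4 10 9 8 11 3 2 6 13)|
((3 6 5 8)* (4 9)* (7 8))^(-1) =(3 8 7 5 6)(4 9)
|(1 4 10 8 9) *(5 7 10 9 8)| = |(1 4 9)(5 7 10)| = 3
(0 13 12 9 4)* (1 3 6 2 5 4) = (0 13 12 9 1 3 6 2 5 4) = [13, 3, 5, 6, 0, 4, 2, 7, 8, 1, 10, 11, 9, 12]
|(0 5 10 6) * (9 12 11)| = |(0 5 10 6)(9 12 11)| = 12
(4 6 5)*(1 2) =(1 2)(4 6 5) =[0, 2, 1, 3, 6, 4, 5]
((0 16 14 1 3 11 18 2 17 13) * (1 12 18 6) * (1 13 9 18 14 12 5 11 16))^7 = ((0 1 3 16 12 14 5 11 6 13)(2 17 9 18))^7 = (0 11 12 1 6 14 3 13 5 16)(2 18 9 17)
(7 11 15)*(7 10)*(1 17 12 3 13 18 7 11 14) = [0, 17, 2, 13, 4, 5, 6, 14, 8, 9, 11, 15, 3, 18, 1, 10, 16, 12, 7] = (1 17 12 3 13 18 7 14)(10 11 15)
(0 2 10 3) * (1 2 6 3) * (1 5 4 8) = [6, 2, 10, 0, 8, 4, 3, 7, 1, 9, 5] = (0 6 3)(1 2 10 5 4 8)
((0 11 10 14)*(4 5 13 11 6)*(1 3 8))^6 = (0 10 13 4)(5 6 14 11)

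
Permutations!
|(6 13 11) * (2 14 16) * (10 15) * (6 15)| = |(2 14 16)(6 13 11 15 10)| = 15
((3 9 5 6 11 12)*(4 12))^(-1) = ((3 9 5 6 11 4 12))^(-1) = (3 12 4 11 6 5 9)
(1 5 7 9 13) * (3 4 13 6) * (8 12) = [0, 5, 2, 4, 13, 7, 3, 9, 12, 6, 10, 11, 8, 1] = (1 5 7 9 6 3 4 13)(8 12)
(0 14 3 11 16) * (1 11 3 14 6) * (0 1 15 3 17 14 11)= [6, 0, 2, 17, 4, 5, 15, 7, 8, 9, 10, 16, 12, 13, 11, 3, 1, 14]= (0 6 15 3 17 14 11 16 1)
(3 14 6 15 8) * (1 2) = (1 2)(3 14 6 15 8) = [0, 2, 1, 14, 4, 5, 15, 7, 3, 9, 10, 11, 12, 13, 6, 8]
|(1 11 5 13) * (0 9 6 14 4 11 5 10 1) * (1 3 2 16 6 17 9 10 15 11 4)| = |(0 10 3 2 16 6 14 1 5 13)(9 17)(11 15)| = 10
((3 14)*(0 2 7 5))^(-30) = ((0 2 7 5)(3 14))^(-30) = (14)(0 7)(2 5)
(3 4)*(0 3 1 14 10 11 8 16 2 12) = (0 3 4 1 14 10 11 8 16 2 12) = [3, 14, 12, 4, 1, 5, 6, 7, 16, 9, 11, 8, 0, 13, 10, 15, 2]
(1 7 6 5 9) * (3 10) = (1 7 6 5 9)(3 10) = [0, 7, 2, 10, 4, 9, 5, 6, 8, 1, 3]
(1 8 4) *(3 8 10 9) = (1 10 9 3 8 4) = [0, 10, 2, 8, 1, 5, 6, 7, 4, 3, 9]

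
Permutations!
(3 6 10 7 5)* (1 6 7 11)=(1 6 10 11)(3 7 5)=[0, 6, 2, 7, 4, 3, 10, 5, 8, 9, 11, 1]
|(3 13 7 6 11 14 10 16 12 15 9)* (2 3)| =12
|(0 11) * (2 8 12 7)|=4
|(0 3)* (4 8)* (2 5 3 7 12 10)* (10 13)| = 8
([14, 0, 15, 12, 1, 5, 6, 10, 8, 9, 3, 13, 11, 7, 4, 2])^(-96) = (15)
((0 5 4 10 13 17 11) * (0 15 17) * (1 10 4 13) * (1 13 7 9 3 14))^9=(17)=((0 5 7 9 3 14 1 10 13)(11 15 17))^9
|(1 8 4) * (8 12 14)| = |(1 12 14 8 4)| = 5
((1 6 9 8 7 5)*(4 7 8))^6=(9)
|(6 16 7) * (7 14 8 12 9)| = |(6 16 14 8 12 9 7)| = 7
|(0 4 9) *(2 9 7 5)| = |(0 4 7 5 2 9)| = 6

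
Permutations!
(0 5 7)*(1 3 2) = (0 5 7)(1 3 2) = [5, 3, 1, 2, 4, 7, 6, 0]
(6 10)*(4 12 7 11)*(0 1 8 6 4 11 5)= (0 1 8 6 10 4 12 7 5)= [1, 8, 2, 3, 12, 0, 10, 5, 6, 9, 4, 11, 7]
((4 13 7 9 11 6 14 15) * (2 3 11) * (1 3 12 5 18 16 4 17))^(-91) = (2 9 7 13 4 16 18 5 12)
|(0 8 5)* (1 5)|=|(0 8 1 5)|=4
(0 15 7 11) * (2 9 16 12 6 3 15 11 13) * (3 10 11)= [3, 1, 9, 15, 4, 5, 10, 13, 8, 16, 11, 0, 6, 2, 14, 7, 12]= (0 3 15 7 13 2 9 16 12 6 10 11)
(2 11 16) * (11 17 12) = (2 17 12 11 16) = [0, 1, 17, 3, 4, 5, 6, 7, 8, 9, 10, 16, 11, 13, 14, 15, 2, 12]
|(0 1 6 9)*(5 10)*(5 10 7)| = |(10)(0 1 6 9)(5 7)| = 4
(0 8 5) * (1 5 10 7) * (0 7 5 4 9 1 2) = (0 8 10 5 7 2)(1 4 9) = [8, 4, 0, 3, 9, 7, 6, 2, 10, 1, 5]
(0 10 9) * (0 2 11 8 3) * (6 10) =(0 6 10 9 2 11 8 3) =[6, 1, 11, 0, 4, 5, 10, 7, 3, 2, 9, 8]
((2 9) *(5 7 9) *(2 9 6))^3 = ((9)(2 5 7 6))^3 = (9)(2 6 7 5)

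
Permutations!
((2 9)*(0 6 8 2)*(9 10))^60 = (10)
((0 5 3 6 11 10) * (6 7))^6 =(0 10 11 6 7 3 5)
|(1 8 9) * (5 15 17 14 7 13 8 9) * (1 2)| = |(1 9 2)(5 15 17 14 7 13 8)| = 21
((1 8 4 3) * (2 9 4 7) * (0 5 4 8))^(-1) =(0 1 3 4 5)(2 7 8 9)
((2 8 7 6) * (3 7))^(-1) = (2 6 7 3 8)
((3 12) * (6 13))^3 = ((3 12)(6 13))^3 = (3 12)(6 13)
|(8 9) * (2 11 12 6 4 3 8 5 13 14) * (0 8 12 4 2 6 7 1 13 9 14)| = |(0 8 14 6 2 11 4 3 12 7 1 13)(5 9)| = 12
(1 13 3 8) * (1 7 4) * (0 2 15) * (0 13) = (0 2 15 13 3 8 7 4 1) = [2, 0, 15, 8, 1, 5, 6, 4, 7, 9, 10, 11, 12, 3, 14, 13]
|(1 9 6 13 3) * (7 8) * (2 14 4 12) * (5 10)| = 20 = |(1 9 6 13 3)(2 14 4 12)(5 10)(7 8)|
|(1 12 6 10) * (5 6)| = |(1 12 5 6 10)| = 5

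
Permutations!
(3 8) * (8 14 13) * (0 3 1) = [3, 0, 2, 14, 4, 5, 6, 7, 1, 9, 10, 11, 12, 8, 13] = (0 3 14 13 8 1)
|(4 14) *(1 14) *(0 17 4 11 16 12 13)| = |(0 17 4 1 14 11 16 12 13)| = 9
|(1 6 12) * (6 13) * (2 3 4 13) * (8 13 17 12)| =6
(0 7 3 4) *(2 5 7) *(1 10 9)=[2, 10, 5, 4, 0, 7, 6, 3, 8, 1, 9]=(0 2 5 7 3 4)(1 10 9)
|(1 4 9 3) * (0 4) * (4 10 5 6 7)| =|(0 10 5 6 7 4 9 3 1)| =9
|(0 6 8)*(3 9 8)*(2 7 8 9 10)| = 7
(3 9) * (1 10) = [0, 10, 2, 9, 4, 5, 6, 7, 8, 3, 1] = (1 10)(3 9)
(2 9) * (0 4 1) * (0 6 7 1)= (0 4)(1 6 7)(2 9)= [4, 6, 9, 3, 0, 5, 7, 1, 8, 2]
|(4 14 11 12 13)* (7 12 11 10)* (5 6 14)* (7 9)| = 9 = |(4 5 6 14 10 9 7 12 13)|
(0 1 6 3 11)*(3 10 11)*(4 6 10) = (0 1 10 11)(4 6) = [1, 10, 2, 3, 6, 5, 4, 7, 8, 9, 11, 0]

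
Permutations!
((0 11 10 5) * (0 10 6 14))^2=(0 6)(11 14)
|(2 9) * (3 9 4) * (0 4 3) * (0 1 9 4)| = 5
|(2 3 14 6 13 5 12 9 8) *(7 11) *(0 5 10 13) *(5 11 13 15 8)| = |(0 11 7 13 10 15 8 2 3 14 6)(5 12 9)| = 33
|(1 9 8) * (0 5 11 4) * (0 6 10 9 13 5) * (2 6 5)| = |(1 13 2 6 10 9 8)(4 5 11)| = 21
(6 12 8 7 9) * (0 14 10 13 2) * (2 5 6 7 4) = (0 14 10 13 5 6 12 8 4 2)(7 9) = [14, 1, 0, 3, 2, 6, 12, 9, 4, 7, 13, 11, 8, 5, 10]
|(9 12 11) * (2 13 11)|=5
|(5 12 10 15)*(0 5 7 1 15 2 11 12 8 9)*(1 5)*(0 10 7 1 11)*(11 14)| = |(0 14 11 12 7 5 8 9 10 2)(1 15)| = 10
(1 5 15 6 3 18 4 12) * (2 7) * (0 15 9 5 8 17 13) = (0 15 6 3 18 4 12 1 8 17 13)(2 7)(5 9) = [15, 8, 7, 18, 12, 9, 3, 2, 17, 5, 10, 11, 1, 0, 14, 6, 16, 13, 4]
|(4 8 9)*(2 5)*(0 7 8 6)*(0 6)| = 10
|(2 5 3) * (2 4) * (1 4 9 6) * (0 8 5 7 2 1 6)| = 10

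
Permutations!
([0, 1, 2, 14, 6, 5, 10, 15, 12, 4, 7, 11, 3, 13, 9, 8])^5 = (3 10)(4 8)(6 12)(7 14)(9 15)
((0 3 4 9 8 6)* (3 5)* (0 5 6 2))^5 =((0 6 5 3 4 9 8 2))^5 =(0 9 5 2 4 6 8 3)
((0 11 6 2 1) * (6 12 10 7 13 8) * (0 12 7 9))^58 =((0 11 7 13 8 6 2 1 12 10 9))^58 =(0 13 2 10 11 8 1 9 7 6 12)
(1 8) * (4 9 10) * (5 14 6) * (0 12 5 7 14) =(0 12 5)(1 8)(4 9 10)(6 7 14) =[12, 8, 2, 3, 9, 0, 7, 14, 1, 10, 4, 11, 5, 13, 6]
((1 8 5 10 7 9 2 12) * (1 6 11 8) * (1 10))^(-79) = ((1 10 7 9 2 12 6 11 8 5))^(-79) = (1 10 7 9 2 12 6 11 8 5)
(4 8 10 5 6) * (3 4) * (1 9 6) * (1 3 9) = (3 4 8 10 5)(6 9) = [0, 1, 2, 4, 8, 3, 9, 7, 10, 6, 5]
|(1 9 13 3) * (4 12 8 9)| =7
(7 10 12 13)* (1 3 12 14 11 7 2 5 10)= (1 3 12 13 2 5 10 14 11 7)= [0, 3, 5, 12, 4, 10, 6, 1, 8, 9, 14, 7, 13, 2, 11]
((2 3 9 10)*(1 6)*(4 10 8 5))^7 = (10)(1 6)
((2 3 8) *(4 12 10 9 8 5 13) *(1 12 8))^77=(1 12 10 9)(2 8 4 13 5 3)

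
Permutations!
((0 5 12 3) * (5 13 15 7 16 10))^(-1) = ((0 13 15 7 16 10 5 12 3))^(-1) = (0 3 12 5 10 16 7 15 13)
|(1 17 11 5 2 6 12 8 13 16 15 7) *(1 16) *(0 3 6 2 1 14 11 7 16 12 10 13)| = 26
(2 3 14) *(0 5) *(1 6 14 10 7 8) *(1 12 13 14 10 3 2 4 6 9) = (0 5)(1 9)(4 6 10 7 8 12 13 14) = [5, 9, 2, 3, 6, 0, 10, 8, 12, 1, 7, 11, 13, 14, 4]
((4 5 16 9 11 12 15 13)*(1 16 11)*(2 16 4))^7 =(1 2 12 4 16 15 5 9 13 11)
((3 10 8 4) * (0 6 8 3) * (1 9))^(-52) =(10)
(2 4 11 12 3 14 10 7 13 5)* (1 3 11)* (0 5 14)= (0 5 2 4 1 3)(7 13 14 10)(11 12)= [5, 3, 4, 0, 1, 2, 6, 13, 8, 9, 7, 12, 11, 14, 10]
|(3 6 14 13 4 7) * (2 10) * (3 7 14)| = |(2 10)(3 6)(4 14 13)| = 6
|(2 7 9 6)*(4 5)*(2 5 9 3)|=12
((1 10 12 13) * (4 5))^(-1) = (1 13 12 10)(4 5)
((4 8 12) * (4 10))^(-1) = (4 10 12 8)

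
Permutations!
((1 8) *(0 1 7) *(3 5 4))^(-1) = (0 7 8 1)(3 4 5)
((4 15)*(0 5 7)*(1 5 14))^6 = ((0 14 1 5 7)(4 15))^6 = (15)(0 14 1 5 7)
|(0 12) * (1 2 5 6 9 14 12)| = |(0 1 2 5 6 9 14 12)| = 8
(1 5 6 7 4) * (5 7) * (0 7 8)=(0 7 4 1 8)(5 6)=[7, 8, 2, 3, 1, 6, 5, 4, 0]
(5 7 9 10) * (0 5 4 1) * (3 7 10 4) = (0 5 10 3 7 9 4 1) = [5, 0, 2, 7, 1, 10, 6, 9, 8, 4, 3]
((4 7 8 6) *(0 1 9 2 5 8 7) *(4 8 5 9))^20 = ((0 1 4)(2 9)(6 8))^20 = (9)(0 4 1)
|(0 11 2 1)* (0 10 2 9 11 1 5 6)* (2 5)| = |(0 1 10 5 6)(9 11)| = 10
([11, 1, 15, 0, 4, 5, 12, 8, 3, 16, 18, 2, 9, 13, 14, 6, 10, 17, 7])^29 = [15, 1, 12, 2, 4, 5, 16, 0, 11, 18, 8, 6, 10, 13, 14, 9, 7, 17, 3]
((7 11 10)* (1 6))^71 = (1 6)(7 10 11)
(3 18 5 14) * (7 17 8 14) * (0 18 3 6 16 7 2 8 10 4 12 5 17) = (0 18 17 10 4 12 5 2 8 14 6 16 7) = [18, 1, 8, 3, 12, 2, 16, 0, 14, 9, 4, 11, 5, 13, 6, 15, 7, 10, 17]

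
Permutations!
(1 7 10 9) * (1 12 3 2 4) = (1 7 10 9 12 3 2 4) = [0, 7, 4, 2, 1, 5, 6, 10, 8, 12, 9, 11, 3]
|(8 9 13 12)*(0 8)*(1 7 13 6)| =8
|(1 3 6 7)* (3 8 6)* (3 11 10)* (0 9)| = 12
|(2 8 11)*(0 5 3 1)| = |(0 5 3 1)(2 8 11)| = 12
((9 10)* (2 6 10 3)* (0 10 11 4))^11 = ((0 10 9 3 2 6 11 4))^11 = (0 3 11 10 2 4 9 6)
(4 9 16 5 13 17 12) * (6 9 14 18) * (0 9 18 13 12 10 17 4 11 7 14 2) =(0 9 16 5 12 11 7 14 13 4 2)(6 18)(10 17) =[9, 1, 0, 3, 2, 12, 18, 14, 8, 16, 17, 7, 11, 4, 13, 15, 5, 10, 6]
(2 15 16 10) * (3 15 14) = (2 14 3 15 16 10) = [0, 1, 14, 15, 4, 5, 6, 7, 8, 9, 2, 11, 12, 13, 3, 16, 10]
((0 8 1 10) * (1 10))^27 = (10)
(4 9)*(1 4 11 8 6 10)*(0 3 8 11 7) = (11)(0 3 8 6 10 1 4 9 7) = [3, 4, 2, 8, 9, 5, 10, 0, 6, 7, 1, 11]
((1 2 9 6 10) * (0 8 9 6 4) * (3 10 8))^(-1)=((0 3 10 1 2 6 8 9 4))^(-1)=(0 4 9 8 6 2 1 10 3)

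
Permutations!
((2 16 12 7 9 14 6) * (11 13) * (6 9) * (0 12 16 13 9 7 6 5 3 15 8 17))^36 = ((0 12 6 2 13 11 9 14 7 5 3 15 8 17))^36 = (0 7 6 3 13 8 9)(2 15 11 17 14 12 5)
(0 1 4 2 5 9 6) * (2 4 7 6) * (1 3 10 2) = (0 3 10 2 5 9 1 7 6) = [3, 7, 5, 10, 4, 9, 0, 6, 8, 1, 2]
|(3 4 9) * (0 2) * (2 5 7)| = 12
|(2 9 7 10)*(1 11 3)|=|(1 11 3)(2 9 7 10)|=12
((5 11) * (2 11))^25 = ((2 11 5))^25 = (2 11 5)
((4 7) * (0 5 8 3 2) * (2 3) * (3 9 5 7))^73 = (0 7 4 3 9 5 8 2)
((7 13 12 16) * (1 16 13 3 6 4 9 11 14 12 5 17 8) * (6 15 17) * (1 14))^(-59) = ((1 16 7 3 15 17 8 14 12 13 5 6 4 9 11))^(-59) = (1 16 7 3 15 17 8 14 12 13 5 6 4 9 11)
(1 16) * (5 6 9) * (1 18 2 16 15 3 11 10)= [0, 15, 16, 11, 4, 6, 9, 7, 8, 5, 1, 10, 12, 13, 14, 3, 18, 17, 2]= (1 15 3 11 10)(2 16 18)(5 6 9)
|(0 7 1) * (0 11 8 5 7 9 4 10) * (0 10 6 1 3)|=|(0 9 4 6 1 11 8 5 7 3)|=10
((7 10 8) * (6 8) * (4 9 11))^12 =(11) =((4 9 11)(6 8 7 10))^12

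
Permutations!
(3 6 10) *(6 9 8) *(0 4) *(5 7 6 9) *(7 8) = (0 4)(3 5 8 9 7 6 10) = [4, 1, 2, 5, 0, 8, 10, 6, 9, 7, 3]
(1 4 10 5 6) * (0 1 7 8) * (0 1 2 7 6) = (0 2 7 8 1 4 10 5) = [2, 4, 7, 3, 10, 0, 6, 8, 1, 9, 5]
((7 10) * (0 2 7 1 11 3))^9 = (0 7 1 3 2 10 11)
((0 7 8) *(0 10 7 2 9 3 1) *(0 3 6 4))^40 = (7 8 10)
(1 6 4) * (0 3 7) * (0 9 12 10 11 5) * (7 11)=(0 3 11 5)(1 6 4)(7 9 12 10)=[3, 6, 2, 11, 1, 0, 4, 9, 8, 12, 7, 5, 10]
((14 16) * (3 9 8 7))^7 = (3 7 8 9)(14 16)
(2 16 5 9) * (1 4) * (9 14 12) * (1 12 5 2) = (1 4 12 9)(2 16)(5 14) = [0, 4, 16, 3, 12, 14, 6, 7, 8, 1, 10, 11, 9, 13, 5, 15, 2]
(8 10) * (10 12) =(8 12 10) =[0, 1, 2, 3, 4, 5, 6, 7, 12, 9, 8, 11, 10]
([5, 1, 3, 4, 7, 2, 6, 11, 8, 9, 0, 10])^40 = (11)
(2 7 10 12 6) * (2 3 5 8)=[0, 1, 7, 5, 4, 8, 3, 10, 2, 9, 12, 11, 6]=(2 7 10 12 6 3 5 8)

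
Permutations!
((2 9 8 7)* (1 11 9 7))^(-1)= ((1 11 9 8)(2 7))^(-1)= (1 8 9 11)(2 7)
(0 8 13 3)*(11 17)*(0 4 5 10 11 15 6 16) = [8, 1, 2, 4, 5, 10, 16, 7, 13, 9, 11, 17, 12, 3, 14, 6, 0, 15] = (0 8 13 3 4 5 10 11 17 15 6 16)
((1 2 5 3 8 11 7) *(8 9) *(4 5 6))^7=((1 2 6 4 5 3 9 8 11 7))^7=(1 8 5 2 11 3 6 7 9 4)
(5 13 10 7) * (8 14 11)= (5 13 10 7)(8 14 11)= [0, 1, 2, 3, 4, 13, 6, 5, 14, 9, 7, 8, 12, 10, 11]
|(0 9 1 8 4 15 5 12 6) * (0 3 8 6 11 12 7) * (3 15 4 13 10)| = 28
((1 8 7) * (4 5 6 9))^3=((1 8 7)(4 5 6 9))^3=(4 9 6 5)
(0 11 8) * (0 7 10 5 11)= [0, 1, 2, 3, 4, 11, 6, 10, 7, 9, 5, 8]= (5 11 8 7 10)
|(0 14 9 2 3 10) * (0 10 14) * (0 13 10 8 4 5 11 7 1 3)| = |(0 13 10 8 4 5 11 7 1 3 14 9 2)| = 13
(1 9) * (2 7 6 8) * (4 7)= (1 9)(2 4 7 6 8)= [0, 9, 4, 3, 7, 5, 8, 6, 2, 1]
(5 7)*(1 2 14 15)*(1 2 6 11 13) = (1 6 11 13)(2 14 15)(5 7) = [0, 6, 14, 3, 4, 7, 11, 5, 8, 9, 10, 13, 12, 1, 15, 2]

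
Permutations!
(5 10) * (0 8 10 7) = (0 8 10 5 7) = [8, 1, 2, 3, 4, 7, 6, 0, 10, 9, 5]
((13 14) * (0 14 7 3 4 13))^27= (0 14)(3 7 13 4)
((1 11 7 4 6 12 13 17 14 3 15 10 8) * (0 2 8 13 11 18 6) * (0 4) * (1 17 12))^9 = (18)(0 12 15 17)(2 11 10 14)(3 8 7 13)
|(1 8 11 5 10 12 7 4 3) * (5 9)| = 10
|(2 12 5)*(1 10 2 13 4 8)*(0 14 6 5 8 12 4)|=30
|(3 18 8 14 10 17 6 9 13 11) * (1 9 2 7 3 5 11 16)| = 36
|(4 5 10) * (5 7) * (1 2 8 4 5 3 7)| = 4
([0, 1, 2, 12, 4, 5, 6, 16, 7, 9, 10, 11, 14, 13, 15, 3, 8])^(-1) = (3 15 14 12)(7 8 16)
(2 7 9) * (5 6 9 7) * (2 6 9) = (2 5 9 6) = [0, 1, 5, 3, 4, 9, 2, 7, 8, 6]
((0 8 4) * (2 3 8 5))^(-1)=(0 4 8 3 2 5)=((0 5 2 3 8 4))^(-1)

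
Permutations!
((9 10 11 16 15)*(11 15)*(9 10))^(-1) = (10 15)(11 16)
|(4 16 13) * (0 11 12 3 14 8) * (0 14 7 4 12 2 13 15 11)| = |(2 13 12 3 7 4 16 15 11)(8 14)| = 18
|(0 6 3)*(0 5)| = |(0 6 3 5)| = 4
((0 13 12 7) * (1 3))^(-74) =((0 13 12 7)(1 3))^(-74) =(0 12)(7 13)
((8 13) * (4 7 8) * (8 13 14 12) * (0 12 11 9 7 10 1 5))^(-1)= (0 5 1 10 4 13 7 9 11 14 8 12)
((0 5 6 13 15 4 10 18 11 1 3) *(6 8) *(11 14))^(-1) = (0 3 1 11 14 18 10 4 15 13 6 8 5)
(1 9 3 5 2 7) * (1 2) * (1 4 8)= (1 9 3 5 4 8)(2 7)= [0, 9, 7, 5, 8, 4, 6, 2, 1, 3]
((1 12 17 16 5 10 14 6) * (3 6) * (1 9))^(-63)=((1 12 17 16 5 10 14 3 6 9))^(-63)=(1 3 5 12 6 10 17 9 14 16)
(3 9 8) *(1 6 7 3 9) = (1 6 7 3)(8 9) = [0, 6, 2, 1, 4, 5, 7, 3, 9, 8]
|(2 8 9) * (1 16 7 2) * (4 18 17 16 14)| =10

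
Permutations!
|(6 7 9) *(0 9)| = 4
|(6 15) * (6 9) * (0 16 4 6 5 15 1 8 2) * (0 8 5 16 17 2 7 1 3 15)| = |(0 17 2 8 7 1 5)(3 15 9 16 4 6)| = 42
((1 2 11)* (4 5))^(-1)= (1 11 2)(4 5)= ((1 2 11)(4 5))^(-1)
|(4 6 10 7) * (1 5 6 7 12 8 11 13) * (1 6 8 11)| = |(1 5 8)(4 7)(6 10 12 11 13)| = 30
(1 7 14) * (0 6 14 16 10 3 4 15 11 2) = (0 6 14 1 7 16 10 3 4 15 11 2) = [6, 7, 0, 4, 15, 5, 14, 16, 8, 9, 3, 2, 12, 13, 1, 11, 10]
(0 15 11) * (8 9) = (0 15 11)(8 9) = [15, 1, 2, 3, 4, 5, 6, 7, 9, 8, 10, 0, 12, 13, 14, 11]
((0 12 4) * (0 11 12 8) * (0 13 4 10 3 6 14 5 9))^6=((0 8 13 4 11 12 10 3 6 14 5 9))^6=(0 10)(3 8)(4 14)(5 11)(6 13)(9 12)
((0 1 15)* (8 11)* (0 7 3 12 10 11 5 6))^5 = ((0 1 15 7 3 12 10 11 8 5 6))^5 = (0 12 6 3 5 7 8 15 11 1 10)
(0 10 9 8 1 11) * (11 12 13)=(0 10 9 8 1 12 13 11)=[10, 12, 2, 3, 4, 5, 6, 7, 1, 8, 9, 0, 13, 11]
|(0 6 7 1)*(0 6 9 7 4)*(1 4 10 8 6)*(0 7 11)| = 6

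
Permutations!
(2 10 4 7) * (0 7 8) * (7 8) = (0 8)(2 10 4 7) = [8, 1, 10, 3, 7, 5, 6, 2, 0, 9, 4]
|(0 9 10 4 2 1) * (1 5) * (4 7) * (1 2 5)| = 8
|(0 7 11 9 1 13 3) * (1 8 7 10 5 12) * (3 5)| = |(0 10 3)(1 13 5 12)(7 11 9 8)| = 12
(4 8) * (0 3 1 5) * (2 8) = (0 3 1 5)(2 8 4) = [3, 5, 8, 1, 2, 0, 6, 7, 4]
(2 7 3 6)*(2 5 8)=(2 7 3 6 5 8)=[0, 1, 7, 6, 4, 8, 5, 3, 2]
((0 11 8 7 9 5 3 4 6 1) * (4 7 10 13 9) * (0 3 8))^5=((0 11)(1 3 7 4 6)(5 8 10 13 9))^5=(13)(0 11)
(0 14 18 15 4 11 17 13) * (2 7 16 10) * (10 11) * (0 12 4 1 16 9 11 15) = [14, 16, 7, 3, 10, 5, 6, 9, 8, 11, 2, 17, 4, 12, 18, 1, 15, 13, 0] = (0 14 18)(1 16 15)(2 7 9 11 17 13 12 4 10)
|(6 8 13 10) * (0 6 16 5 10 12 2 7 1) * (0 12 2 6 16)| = 28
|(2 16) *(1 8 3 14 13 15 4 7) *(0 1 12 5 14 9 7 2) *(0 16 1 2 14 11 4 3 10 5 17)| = 16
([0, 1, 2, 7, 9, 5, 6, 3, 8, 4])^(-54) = [0, 1, 2, 3, 4, 5, 6, 7, 8, 9]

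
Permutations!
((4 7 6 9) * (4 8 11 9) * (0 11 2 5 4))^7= (0 7 5 8 11 6 4 2 9)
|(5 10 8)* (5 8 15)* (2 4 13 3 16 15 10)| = 7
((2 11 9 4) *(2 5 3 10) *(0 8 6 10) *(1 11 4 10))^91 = ((0 8 6 1 11 9 10 2 4 5 3))^91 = (0 1 10 5 8 11 2 3 6 9 4)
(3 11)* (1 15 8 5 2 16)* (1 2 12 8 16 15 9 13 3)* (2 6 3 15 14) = (1 9 13 15 16 6 3 11)(2 14)(5 12 8) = [0, 9, 14, 11, 4, 12, 3, 7, 5, 13, 10, 1, 8, 15, 2, 16, 6]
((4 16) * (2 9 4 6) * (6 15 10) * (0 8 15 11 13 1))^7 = (0 4 15 11 6 1 9 8 16 10 13 2)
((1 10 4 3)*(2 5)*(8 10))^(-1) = (1 3 4 10 8)(2 5)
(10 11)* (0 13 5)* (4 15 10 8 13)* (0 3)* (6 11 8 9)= (0 4 15 10 8 13 5 3)(6 11 9)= [4, 1, 2, 0, 15, 3, 11, 7, 13, 6, 8, 9, 12, 5, 14, 10]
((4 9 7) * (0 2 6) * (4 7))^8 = ((0 2 6)(4 9))^8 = (9)(0 6 2)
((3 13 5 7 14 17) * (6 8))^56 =(3 5 14)(7 17 13)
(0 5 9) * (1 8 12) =(0 5 9)(1 8 12) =[5, 8, 2, 3, 4, 9, 6, 7, 12, 0, 10, 11, 1]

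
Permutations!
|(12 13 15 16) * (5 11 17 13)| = 7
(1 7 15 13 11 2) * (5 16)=(1 7 15 13 11 2)(5 16)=[0, 7, 1, 3, 4, 16, 6, 15, 8, 9, 10, 2, 12, 11, 14, 13, 5]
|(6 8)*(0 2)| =|(0 2)(6 8)| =2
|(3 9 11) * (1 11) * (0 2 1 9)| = 5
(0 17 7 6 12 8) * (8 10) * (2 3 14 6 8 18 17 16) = (0 16 2 3 14 6 12 10 18 17 7 8) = [16, 1, 3, 14, 4, 5, 12, 8, 0, 9, 18, 11, 10, 13, 6, 15, 2, 7, 17]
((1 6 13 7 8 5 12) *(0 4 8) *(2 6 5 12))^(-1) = (0 7 13 6 2 5 1 12 8 4)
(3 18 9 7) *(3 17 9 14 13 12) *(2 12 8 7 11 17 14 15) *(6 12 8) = (2 8 7 14 13 6 12 3 18 15)(9 11 17) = [0, 1, 8, 18, 4, 5, 12, 14, 7, 11, 10, 17, 3, 6, 13, 2, 16, 9, 15]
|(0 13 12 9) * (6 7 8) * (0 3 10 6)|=9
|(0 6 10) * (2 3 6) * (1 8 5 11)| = |(0 2 3 6 10)(1 8 5 11)| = 20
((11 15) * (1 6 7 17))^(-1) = (1 17 7 6)(11 15)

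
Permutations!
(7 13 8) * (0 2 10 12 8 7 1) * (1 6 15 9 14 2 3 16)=(0 3 16 1)(2 10 12 8 6 15 9 14)(7 13)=[3, 0, 10, 16, 4, 5, 15, 13, 6, 14, 12, 11, 8, 7, 2, 9, 1]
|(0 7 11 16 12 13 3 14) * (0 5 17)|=10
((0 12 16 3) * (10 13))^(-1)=(0 3 16 12)(10 13)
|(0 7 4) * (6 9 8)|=|(0 7 4)(6 9 8)|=3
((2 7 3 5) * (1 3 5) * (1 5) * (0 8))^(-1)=(0 8)(1 7 2 5 3)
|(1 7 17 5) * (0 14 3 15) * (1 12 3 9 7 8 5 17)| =|(17)(0 14 9 7 1 8 5 12 3 15)| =10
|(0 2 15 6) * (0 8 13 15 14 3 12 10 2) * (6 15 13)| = 10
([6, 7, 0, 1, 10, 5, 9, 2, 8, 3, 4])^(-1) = (0 2 7 1 3 9 6)(4 10)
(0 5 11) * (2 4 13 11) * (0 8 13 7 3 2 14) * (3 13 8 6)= [5, 1, 4, 2, 7, 14, 3, 13, 8, 9, 10, 6, 12, 11, 0]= (0 5 14)(2 4 7 13 11 6 3)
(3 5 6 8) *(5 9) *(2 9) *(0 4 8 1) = (0 4 8 3 2 9 5 6 1) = [4, 0, 9, 2, 8, 6, 1, 7, 3, 5]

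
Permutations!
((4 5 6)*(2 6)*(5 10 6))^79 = ((2 5)(4 10 6))^79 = (2 5)(4 10 6)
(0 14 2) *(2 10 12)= (0 14 10 12 2)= [14, 1, 0, 3, 4, 5, 6, 7, 8, 9, 12, 11, 2, 13, 10]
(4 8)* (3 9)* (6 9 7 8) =(3 7 8 4 6 9) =[0, 1, 2, 7, 6, 5, 9, 8, 4, 3]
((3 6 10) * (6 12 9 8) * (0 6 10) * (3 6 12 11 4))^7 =(0 12 9 8 10 6)(3 11 4)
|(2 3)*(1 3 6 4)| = 5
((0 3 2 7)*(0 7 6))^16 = (7)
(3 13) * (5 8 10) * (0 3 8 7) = (0 3 13 8 10 5 7) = [3, 1, 2, 13, 4, 7, 6, 0, 10, 9, 5, 11, 12, 8]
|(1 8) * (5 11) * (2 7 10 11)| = 10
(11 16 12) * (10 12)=(10 12 11 16)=[0, 1, 2, 3, 4, 5, 6, 7, 8, 9, 12, 16, 11, 13, 14, 15, 10]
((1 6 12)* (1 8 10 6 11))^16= (12)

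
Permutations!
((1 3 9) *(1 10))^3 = ((1 3 9 10))^3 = (1 10 9 3)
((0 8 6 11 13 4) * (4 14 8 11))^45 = ((0 11 13 14 8 6 4))^45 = (0 14 4 13 6 11 8)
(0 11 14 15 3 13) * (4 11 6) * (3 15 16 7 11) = [6, 1, 2, 13, 3, 5, 4, 11, 8, 9, 10, 14, 12, 0, 16, 15, 7] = (0 6 4 3 13)(7 11 14 16)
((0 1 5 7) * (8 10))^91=((0 1 5 7)(8 10))^91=(0 7 5 1)(8 10)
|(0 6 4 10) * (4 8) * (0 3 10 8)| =|(0 6)(3 10)(4 8)| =2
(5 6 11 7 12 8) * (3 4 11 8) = (3 4 11 7 12)(5 6 8) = [0, 1, 2, 4, 11, 6, 8, 12, 5, 9, 10, 7, 3]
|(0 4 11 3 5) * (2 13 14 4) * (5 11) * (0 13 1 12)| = |(0 2 1 12)(3 11)(4 5 13 14)| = 4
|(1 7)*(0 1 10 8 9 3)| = |(0 1 7 10 8 9 3)| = 7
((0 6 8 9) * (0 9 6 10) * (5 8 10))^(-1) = (0 10 6 8 5) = ((0 5 8 6 10))^(-1)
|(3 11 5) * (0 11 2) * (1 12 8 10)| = |(0 11 5 3 2)(1 12 8 10)| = 20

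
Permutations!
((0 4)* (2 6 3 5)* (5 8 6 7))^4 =((0 4)(2 7 5)(3 8 6))^4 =(2 7 5)(3 8 6)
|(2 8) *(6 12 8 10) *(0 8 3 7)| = |(0 8 2 10 6 12 3 7)| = 8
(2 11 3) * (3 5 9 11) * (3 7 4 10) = (2 7 4 10 3)(5 9 11) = [0, 1, 7, 2, 10, 9, 6, 4, 8, 11, 3, 5]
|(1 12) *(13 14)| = |(1 12)(13 14)| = 2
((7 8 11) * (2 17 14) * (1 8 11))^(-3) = ((1 8)(2 17 14)(7 11))^(-3) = (17)(1 8)(7 11)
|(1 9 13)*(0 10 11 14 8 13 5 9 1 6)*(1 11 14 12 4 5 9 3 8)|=12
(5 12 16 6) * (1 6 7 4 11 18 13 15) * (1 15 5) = (1 6)(4 11 18 13 5 12 16 7) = [0, 6, 2, 3, 11, 12, 1, 4, 8, 9, 10, 18, 16, 5, 14, 15, 7, 17, 13]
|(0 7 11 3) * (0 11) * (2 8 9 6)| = 4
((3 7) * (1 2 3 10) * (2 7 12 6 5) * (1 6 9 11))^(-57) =(1 6 3 11 10 2 9 7 5 12)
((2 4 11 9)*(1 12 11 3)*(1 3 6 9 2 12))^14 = (2 6 12)(4 9 11)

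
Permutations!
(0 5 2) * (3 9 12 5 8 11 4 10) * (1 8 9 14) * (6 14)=(0 9 12 5 2)(1 8 11 4 10 3 6 14)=[9, 8, 0, 6, 10, 2, 14, 7, 11, 12, 3, 4, 5, 13, 1]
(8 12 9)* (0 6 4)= (0 6 4)(8 12 9)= [6, 1, 2, 3, 0, 5, 4, 7, 12, 8, 10, 11, 9]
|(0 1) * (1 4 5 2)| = |(0 4 5 2 1)| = 5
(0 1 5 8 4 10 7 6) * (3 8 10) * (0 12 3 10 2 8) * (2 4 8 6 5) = (0 1 2 6 12 3)(4 10 7 5) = [1, 2, 6, 0, 10, 4, 12, 5, 8, 9, 7, 11, 3]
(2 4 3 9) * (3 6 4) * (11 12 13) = (2 3 9)(4 6)(11 12 13) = [0, 1, 3, 9, 6, 5, 4, 7, 8, 2, 10, 12, 13, 11]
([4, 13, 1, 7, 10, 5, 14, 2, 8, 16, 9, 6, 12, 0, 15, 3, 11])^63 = [14, 11, 16, 10, 15, 5, 13, 9, 8, 7, 3, 1, 12, 6, 0, 4, 2]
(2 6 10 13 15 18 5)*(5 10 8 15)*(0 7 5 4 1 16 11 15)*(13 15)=(0 7 5 2 6 8)(1 16 11 13 4)(10 15 18)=[7, 16, 6, 3, 1, 2, 8, 5, 0, 9, 15, 13, 12, 4, 14, 18, 11, 17, 10]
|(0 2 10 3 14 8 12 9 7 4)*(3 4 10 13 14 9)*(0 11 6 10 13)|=28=|(0 2)(3 9 7 13 14 8 12)(4 11 6 10)|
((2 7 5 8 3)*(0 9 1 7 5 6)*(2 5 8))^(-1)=(0 6 7 1 9)(2 5 3 8)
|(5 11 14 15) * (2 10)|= 4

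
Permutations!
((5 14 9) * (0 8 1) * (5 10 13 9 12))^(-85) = ((0 8 1)(5 14 12)(9 10 13))^(-85) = (0 1 8)(5 12 14)(9 13 10)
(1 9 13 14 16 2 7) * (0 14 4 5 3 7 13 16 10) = [14, 9, 13, 7, 5, 3, 6, 1, 8, 16, 0, 11, 12, 4, 10, 15, 2] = (0 14 10)(1 9 16 2 13 4 5 3 7)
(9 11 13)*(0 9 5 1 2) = (0 9 11 13 5 1 2) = [9, 2, 0, 3, 4, 1, 6, 7, 8, 11, 10, 13, 12, 5]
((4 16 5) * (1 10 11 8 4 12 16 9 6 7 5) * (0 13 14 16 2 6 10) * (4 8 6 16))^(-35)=((0 13 14 4 9 10 11 6 7 5 12 2 16 1))^(-35)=(0 6)(1 11)(2 9)(4 12)(5 14)(7 13)(10 16)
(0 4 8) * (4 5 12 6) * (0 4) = [5, 1, 2, 3, 8, 12, 0, 7, 4, 9, 10, 11, 6] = (0 5 12 6)(4 8)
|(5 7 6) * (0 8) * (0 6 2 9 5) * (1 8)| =|(0 1 8 6)(2 9 5 7)| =4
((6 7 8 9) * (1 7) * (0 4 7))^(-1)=(0 1 6 9 8 7 4)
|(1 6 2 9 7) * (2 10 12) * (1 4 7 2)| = 4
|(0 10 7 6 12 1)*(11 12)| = |(0 10 7 6 11 12 1)| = 7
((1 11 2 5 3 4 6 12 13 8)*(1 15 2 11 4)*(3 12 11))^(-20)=(2 8 12)(5 15 13)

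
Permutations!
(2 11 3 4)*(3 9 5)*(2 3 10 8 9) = [0, 1, 11, 4, 3, 10, 6, 7, 9, 5, 8, 2] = (2 11)(3 4)(5 10 8 9)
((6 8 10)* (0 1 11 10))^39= (0 10)(1 6)(8 11)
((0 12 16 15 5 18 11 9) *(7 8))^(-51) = ((0 12 16 15 5 18 11 9)(7 8))^(-51) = (0 18 16 9 5 12 11 15)(7 8)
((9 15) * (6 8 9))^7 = ((6 8 9 15))^7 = (6 15 9 8)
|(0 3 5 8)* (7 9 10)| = |(0 3 5 8)(7 9 10)| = 12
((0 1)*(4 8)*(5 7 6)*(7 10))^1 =(0 1)(4 8)(5 10 7 6)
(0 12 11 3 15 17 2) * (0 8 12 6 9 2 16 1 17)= (0 6 9 2 8 12 11 3 15)(1 17 16)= [6, 17, 8, 15, 4, 5, 9, 7, 12, 2, 10, 3, 11, 13, 14, 0, 1, 16]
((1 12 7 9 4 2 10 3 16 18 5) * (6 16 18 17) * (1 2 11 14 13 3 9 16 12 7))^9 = (1 17)(2 5 18 3 13 14 11 4 9 10)(6 7)(12 16)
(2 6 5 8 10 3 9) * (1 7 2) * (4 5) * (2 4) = (1 7 4 5 8 10 3 9)(2 6) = [0, 7, 6, 9, 5, 8, 2, 4, 10, 1, 3]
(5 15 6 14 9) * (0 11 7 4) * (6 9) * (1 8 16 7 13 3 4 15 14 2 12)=(0 11 13 3 4)(1 8 16 7 15 9 5 14 6 2 12)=[11, 8, 12, 4, 0, 14, 2, 15, 16, 5, 10, 13, 1, 3, 6, 9, 7]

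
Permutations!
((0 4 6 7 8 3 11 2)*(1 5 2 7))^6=(3 7)(8 11)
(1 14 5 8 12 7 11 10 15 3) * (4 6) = (1 14 5 8 12 7 11 10 15 3)(4 6) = [0, 14, 2, 1, 6, 8, 4, 11, 12, 9, 15, 10, 7, 13, 5, 3]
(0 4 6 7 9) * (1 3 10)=[4, 3, 2, 10, 6, 5, 7, 9, 8, 0, 1]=(0 4 6 7 9)(1 3 10)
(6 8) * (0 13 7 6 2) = (0 13 7 6 8 2) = [13, 1, 0, 3, 4, 5, 8, 6, 2, 9, 10, 11, 12, 7]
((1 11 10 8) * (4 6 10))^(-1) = ((1 11 4 6 10 8))^(-1) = (1 8 10 6 4 11)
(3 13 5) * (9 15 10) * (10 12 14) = (3 13 5)(9 15 12 14 10) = [0, 1, 2, 13, 4, 3, 6, 7, 8, 15, 9, 11, 14, 5, 10, 12]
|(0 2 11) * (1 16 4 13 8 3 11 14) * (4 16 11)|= |(16)(0 2 14 1 11)(3 4 13 8)|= 20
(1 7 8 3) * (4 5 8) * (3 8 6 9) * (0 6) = (0 6 9 3 1 7 4 5) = [6, 7, 2, 1, 5, 0, 9, 4, 8, 3]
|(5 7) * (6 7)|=|(5 6 7)|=3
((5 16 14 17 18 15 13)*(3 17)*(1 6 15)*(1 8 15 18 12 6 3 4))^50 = ((1 3 17 12 6 18 8 15 13 5 16 14 4))^50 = (1 14 5 15 18 12 3 4 16 13 8 6 17)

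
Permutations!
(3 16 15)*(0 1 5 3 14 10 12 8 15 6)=(0 1 5 3 16 6)(8 15 14 10 12)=[1, 5, 2, 16, 4, 3, 0, 7, 15, 9, 12, 11, 8, 13, 10, 14, 6]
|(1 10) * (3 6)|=|(1 10)(3 6)|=2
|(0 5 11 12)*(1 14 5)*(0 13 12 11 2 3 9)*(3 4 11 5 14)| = 4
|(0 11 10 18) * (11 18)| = 2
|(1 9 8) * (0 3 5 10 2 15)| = 6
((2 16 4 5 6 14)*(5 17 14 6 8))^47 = (2 4 14 16 17)(5 8)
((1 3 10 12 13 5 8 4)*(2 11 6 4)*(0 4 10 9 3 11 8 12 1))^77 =((0 4)(1 11 6 10)(2 8)(3 9)(5 12 13))^77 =(0 4)(1 11 6 10)(2 8)(3 9)(5 13 12)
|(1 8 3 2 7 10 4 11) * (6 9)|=8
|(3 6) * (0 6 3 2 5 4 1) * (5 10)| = 7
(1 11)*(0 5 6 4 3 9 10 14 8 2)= (0 5 6 4 3 9 10 14 8 2)(1 11)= [5, 11, 0, 9, 3, 6, 4, 7, 2, 10, 14, 1, 12, 13, 8]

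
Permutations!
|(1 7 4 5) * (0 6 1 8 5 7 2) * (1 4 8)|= |(0 6 4 7 8 5 1 2)|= 8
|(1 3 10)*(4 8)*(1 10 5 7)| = 4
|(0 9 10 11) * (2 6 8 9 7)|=8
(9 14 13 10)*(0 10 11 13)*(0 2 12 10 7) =(0 7)(2 12 10 9 14)(11 13) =[7, 1, 12, 3, 4, 5, 6, 0, 8, 14, 9, 13, 10, 11, 2]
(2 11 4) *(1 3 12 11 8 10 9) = [0, 3, 8, 12, 2, 5, 6, 7, 10, 1, 9, 4, 11] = (1 3 12 11 4 2 8 10 9)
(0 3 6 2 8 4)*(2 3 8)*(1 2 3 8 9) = (0 9 1 2 3 6 8 4) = [9, 2, 3, 6, 0, 5, 8, 7, 4, 1]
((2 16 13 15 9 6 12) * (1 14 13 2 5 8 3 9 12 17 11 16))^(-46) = ((1 14 13 15 12 5 8 3 9 6 17 11 16 2))^(-46) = (1 17 8 13 16 9 12)(2 6 5 14 11 3 15)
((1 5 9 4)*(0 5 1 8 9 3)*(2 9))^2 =(0 3 5)(2 4)(8 9)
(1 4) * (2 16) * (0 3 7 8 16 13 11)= [3, 4, 13, 7, 1, 5, 6, 8, 16, 9, 10, 0, 12, 11, 14, 15, 2]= (0 3 7 8 16 2 13 11)(1 4)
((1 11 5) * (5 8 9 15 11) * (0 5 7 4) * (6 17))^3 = (0 7 5 4 1)(6 17)(8 11 15 9) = ((0 5 1 7 4)(6 17)(8 9 15 11))^3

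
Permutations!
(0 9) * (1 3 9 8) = (0 8 1 3 9) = [8, 3, 2, 9, 4, 5, 6, 7, 1, 0]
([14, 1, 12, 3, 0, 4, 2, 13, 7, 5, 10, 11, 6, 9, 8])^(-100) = (0 13)(2 6 12)(4 7)(5 8)(9 14)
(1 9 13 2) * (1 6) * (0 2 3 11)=(0 2 6 1 9 13 3 11)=[2, 9, 6, 11, 4, 5, 1, 7, 8, 13, 10, 0, 12, 3]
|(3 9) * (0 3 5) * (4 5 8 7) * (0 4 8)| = |(0 3 9)(4 5)(7 8)| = 6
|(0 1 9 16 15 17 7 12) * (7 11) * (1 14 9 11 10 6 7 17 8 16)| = |(0 14 9 1 11 17 10 6 7 12)(8 16 15)| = 30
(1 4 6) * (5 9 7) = (1 4 6)(5 9 7) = [0, 4, 2, 3, 6, 9, 1, 5, 8, 7]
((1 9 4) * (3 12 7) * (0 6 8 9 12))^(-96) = (0 9 12)(1 3 8)(4 7 6)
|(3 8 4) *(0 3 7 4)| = 6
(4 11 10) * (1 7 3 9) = (1 7 3 9)(4 11 10) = [0, 7, 2, 9, 11, 5, 6, 3, 8, 1, 4, 10]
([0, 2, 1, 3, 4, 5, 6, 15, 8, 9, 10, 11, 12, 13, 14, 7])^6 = (15)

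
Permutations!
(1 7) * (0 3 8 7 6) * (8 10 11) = (0 3 10 11 8 7 1 6) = [3, 6, 2, 10, 4, 5, 0, 1, 7, 9, 11, 8]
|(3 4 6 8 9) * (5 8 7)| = 7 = |(3 4 6 7 5 8 9)|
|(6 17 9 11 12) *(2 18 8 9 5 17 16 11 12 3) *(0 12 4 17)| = |(0 12 6 16 11 3 2 18 8 9 4 17 5)| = 13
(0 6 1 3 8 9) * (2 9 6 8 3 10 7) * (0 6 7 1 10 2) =[8, 2, 9, 3, 4, 5, 10, 0, 7, 6, 1] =(0 8 7)(1 2 9 6 10)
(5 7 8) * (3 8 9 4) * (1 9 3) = (1 9 4)(3 8 5 7) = [0, 9, 2, 8, 1, 7, 6, 3, 5, 4]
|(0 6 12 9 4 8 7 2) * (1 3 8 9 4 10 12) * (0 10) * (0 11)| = |(0 6 1 3 8 7 2 10 12 4 9 11)| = 12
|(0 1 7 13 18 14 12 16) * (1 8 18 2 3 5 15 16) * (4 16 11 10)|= 16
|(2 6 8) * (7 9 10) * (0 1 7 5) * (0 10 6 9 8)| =14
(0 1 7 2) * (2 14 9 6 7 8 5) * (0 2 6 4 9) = (0 1 8 5 6 7 14)(4 9) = [1, 8, 2, 3, 9, 6, 7, 14, 5, 4, 10, 11, 12, 13, 0]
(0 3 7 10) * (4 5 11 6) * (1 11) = (0 3 7 10)(1 11 6 4 5) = [3, 11, 2, 7, 5, 1, 4, 10, 8, 9, 0, 6]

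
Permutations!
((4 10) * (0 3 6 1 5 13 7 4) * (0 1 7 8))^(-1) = ((0 3 6 7 4 10 1 5 13 8))^(-1) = (0 8 13 5 1 10 4 7 6 3)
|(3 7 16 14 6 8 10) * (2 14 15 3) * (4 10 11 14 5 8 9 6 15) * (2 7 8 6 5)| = |(3 8 11 14 15)(4 10 7 16)(5 6 9)| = 60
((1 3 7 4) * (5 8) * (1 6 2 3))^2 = ((2 3 7 4 6)(5 8))^2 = (8)(2 7 6 3 4)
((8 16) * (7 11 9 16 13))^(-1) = ((7 11 9 16 8 13))^(-1) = (7 13 8 16 9 11)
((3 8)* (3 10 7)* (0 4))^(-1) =(0 4)(3 7 10 8) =((0 4)(3 8 10 7))^(-1)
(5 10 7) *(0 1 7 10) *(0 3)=(10)(0 1 7 5 3)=[1, 7, 2, 0, 4, 3, 6, 5, 8, 9, 10]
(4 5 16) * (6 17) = (4 5 16)(6 17) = [0, 1, 2, 3, 5, 16, 17, 7, 8, 9, 10, 11, 12, 13, 14, 15, 4, 6]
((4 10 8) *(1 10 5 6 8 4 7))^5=((1 10 4 5 6 8 7))^5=(1 8 5 10 7 6 4)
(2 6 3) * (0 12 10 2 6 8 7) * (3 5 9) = [12, 1, 8, 6, 4, 9, 5, 0, 7, 3, 2, 11, 10] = (0 12 10 2 8 7)(3 6 5 9)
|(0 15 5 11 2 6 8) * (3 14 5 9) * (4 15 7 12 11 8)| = 13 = |(0 7 12 11 2 6 4 15 9 3 14 5 8)|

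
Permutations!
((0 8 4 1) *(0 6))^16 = ((0 8 4 1 6))^16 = (0 8 4 1 6)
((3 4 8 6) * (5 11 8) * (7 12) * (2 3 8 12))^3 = ((2 3 4 5 11 12 7)(6 8))^3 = (2 5 7 4 12 3 11)(6 8)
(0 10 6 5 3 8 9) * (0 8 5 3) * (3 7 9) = (0 10 6 7 9 8 3 5) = [10, 1, 2, 5, 4, 0, 7, 9, 3, 8, 6]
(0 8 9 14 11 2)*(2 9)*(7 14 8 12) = (0 12 7 14 11 9 8 2) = [12, 1, 0, 3, 4, 5, 6, 14, 2, 8, 10, 9, 7, 13, 11]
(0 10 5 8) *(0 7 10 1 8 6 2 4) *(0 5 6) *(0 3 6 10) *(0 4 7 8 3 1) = (10)(1 3 6 2 7 4 5) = [0, 3, 7, 6, 5, 1, 2, 4, 8, 9, 10]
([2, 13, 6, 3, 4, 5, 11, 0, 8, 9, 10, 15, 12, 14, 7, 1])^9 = [0, 1, 2, 3, 4, 5, 6, 7, 8, 9, 10, 11, 12, 13, 14, 15]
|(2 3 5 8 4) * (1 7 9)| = |(1 7 9)(2 3 5 8 4)| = 15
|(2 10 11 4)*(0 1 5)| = 12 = |(0 1 5)(2 10 11 4)|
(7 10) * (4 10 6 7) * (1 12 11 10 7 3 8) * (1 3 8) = (1 12 11 10 4 7 6 8 3) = [0, 12, 2, 1, 7, 5, 8, 6, 3, 9, 4, 10, 11]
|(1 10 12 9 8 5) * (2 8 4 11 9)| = 6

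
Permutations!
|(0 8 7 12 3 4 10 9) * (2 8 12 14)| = 12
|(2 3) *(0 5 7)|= |(0 5 7)(2 3)|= 6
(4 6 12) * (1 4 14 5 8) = (1 4 6 12 14 5 8) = [0, 4, 2, 3, 6, 8, 12, 7, 1, 9, 10, 11, 14, 13, 5]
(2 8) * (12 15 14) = (2 8)(12 15 14) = [0, 1, 8, 3, 4, 5, 6, 7, 2, 9, 10, 11, 15, 13, 12, 14]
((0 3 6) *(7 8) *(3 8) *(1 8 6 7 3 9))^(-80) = ((0 6)(1 8 3 7 9))^(-80) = (9)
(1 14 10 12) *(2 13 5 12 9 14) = [0, 2, 13, 3, 4, 12, 6, 7, 8, 14, 9, 11, 1, 5, 10] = (1 2 13 5 12)(9 14 10)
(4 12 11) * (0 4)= (0 4 12 11)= [4, 1, 2, 3, 12, 5, 6, 7, 8, 9, 10, 0, 11]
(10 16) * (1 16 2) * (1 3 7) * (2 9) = (1 16 10 9 2 3 7) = [0, 16, 3, 7, 4, 5, 6, 1, 8, 2, 9, 11, 12, 13, 14, 15, 10]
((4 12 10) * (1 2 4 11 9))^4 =((1 2 4 12 10 11 9))^4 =(1 10 2 11 4 9 12)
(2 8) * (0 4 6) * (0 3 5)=(0 4 6 3 5)(2 8)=[4, 1, 8, 5, 6, 0, 3, 7, 2]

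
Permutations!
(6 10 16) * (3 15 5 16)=(3 15 5 16 6 10)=[0, 1, 2, 15, 4, 16, 10, 7, 8, 9, 3, 11, 12, 13, 14, 5, 6]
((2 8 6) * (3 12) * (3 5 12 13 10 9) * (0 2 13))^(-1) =(0 3 9 10 13 6 8 2)(5 12)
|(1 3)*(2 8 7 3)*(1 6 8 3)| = 6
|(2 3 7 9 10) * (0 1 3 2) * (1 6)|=|(0 6 1 3 7 9 10)|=7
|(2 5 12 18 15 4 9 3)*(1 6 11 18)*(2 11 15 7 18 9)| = 42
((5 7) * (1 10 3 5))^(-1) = ((1 10 3 5 7))^(-1) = (1 7 5 3 10)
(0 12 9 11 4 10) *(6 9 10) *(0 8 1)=(0 12 10 8 1)(4 6 9 11)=[12, 0, 2, 3, 6, 5, 9, 7, 1, 11, 8, 4, 10]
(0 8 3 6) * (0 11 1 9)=(0 8 3 6 11 1 9)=[8, 9, 2, 6, 4, 5, 11, 7, 3, 0, 10, 1]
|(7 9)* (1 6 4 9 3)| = 6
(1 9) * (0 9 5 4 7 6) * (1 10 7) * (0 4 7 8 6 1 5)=[9, 0, 2, 3, 5, 7, 4, 1, 6, 10, 8]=(0 9 10 8 6 4 5 7 1)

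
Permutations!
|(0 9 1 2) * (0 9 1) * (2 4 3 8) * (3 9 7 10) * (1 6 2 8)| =|(0 6 2 7 10 3 1 4 9)| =9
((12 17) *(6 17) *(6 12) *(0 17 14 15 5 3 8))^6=(0 3 15 6)(5 14 17 8)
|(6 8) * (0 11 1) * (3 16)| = 6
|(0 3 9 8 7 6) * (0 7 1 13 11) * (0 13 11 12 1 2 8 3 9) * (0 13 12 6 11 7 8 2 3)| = 4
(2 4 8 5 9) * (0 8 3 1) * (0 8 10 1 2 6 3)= (0 10 1 8 5 9 6 3 2 4)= [10, 8, 4, 2, 0, 9, 3, 7, 5, 6, 1]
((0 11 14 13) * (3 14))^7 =((0 11 3 14 13))^7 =(0 3 13 11 14)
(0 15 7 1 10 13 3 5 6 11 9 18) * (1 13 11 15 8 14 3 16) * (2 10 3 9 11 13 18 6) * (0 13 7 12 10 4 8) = (1 3 5 2 4 8 14 9 6 15 12 10 7 18 13 16) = [0, 3, 4, 5, 8, 2, 15, 18, 14, 6, 7, 11, 10, 16, 9, 12, 1, 17, 13]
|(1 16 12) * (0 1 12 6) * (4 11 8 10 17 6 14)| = |(0 1 16 14 4 11 8 10 17 6)| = 10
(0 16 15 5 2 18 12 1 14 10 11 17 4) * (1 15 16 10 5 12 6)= (0 10 11 17 4)(1 14 5 2 18 6)(12 15)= [10, 14, 18, 3, 0, 2, 1, 7, 8, 9, 11, 17, 15, 13, 5, 12, 16, 4, 6]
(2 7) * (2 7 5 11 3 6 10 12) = (2 5 11 3 6 10 12) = [0, 1, 5, 6, 4, 11, 10, 7, 8, 9, 12, 3, 2]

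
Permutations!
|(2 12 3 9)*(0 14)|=|(0 14)(2 12 3 9)|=4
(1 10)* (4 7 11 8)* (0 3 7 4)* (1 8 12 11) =(0 3 7 1 10 8)(11 12) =[3, 10, 2, 7, 4, 5, 6, 1, 0, 9, 8, 12, 11]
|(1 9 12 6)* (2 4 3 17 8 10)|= |(1 9 12 6)(2 4 3 17 8 10)|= 12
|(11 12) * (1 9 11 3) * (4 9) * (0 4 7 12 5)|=20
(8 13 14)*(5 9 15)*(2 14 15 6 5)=[0, 1, 14, 3, 4, 9, 5, 7, 13, 6, 10, 11, 12, 15, 8, 2]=(2 14 8 13 15)(5 9 6)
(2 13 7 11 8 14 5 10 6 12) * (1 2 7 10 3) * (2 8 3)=[0, 8, 13, 1, 4, 2, 12, 11, 14, 9, 6, 3, 7, 10, 5]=(1 8 14 5 2 13 10 6 12 7 11 3)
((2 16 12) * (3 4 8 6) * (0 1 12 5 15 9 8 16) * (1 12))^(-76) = ((0 12 2)(3 4 16 5 15 9 8 6))^(-76) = (0 2 12)(3 15)(4 9)(5 6)(8 16)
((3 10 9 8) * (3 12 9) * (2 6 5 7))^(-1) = (2 7 5 6)(3 10)(8 9 12) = ((2 6 5 7)(3 10)(8 12 9))^(-1)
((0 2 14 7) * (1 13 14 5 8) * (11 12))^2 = (0 5 1 14)(2 8 13 7)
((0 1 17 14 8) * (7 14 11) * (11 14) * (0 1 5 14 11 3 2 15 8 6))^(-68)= ((0 5 14 6)(1 17 11 7 3 2 15 8))^(-68)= (1 3)(2 17)(7 8)(11 15)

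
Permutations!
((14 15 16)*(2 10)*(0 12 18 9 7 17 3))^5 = (0 17 9 12 3 7 18)(2 10)(14 16 15)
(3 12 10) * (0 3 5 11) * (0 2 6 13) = (0 3 12 10 5 11 2 6 13) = [3, 1, 6, 12, 4, 11, 13, 7, 8, 9, 5, 2, 10, 0]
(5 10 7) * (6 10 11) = (5 11 6 10 7) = [0, 1, 2, 3, 4, 11, 10, 5, 8, 9, 7, 6]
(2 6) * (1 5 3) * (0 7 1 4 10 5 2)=(0 7 1 2 6)(3 4 10 5)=[7, 2, 6, 4, 10, 3, 0, 1, 8, 9, 5]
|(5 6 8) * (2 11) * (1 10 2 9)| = |(1 10 2 11 9)(5 6 8)| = 15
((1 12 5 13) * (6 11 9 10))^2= (1 5)(6 9)(10 11)(12 13)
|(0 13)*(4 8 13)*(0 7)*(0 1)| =6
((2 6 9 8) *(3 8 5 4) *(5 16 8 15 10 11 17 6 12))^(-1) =(2 8 16 9 6 17 11 10 15 3 4 5 12)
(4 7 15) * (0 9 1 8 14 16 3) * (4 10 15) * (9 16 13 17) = (0 16 3)(1 8 14 13 17 9)(4 7)(10 15) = [16, 8, 2, 0, 7, 5, 6, 4, 14, 1, 15, 11, 12, 17, 13, 10, 3, 9]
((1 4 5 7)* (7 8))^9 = ((1 4 5 8 7))^9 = (1 7 8 5 4)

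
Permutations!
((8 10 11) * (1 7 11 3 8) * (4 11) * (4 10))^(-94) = (1 8 7 4 10 11 3)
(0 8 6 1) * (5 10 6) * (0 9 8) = (1 9 8 5 10 6) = [0, 9, 2, 3, 4, 10, 1, 7, 5, 8, 6]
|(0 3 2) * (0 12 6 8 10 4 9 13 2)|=|(0 3)(2 12 6 8 10 4 9 13)|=8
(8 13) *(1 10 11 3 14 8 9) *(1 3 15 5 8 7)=(1 10 11 15 5 8 13 9 3 14 7)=[0, 10, 2, 14, 4, 8, 6, 1, 13, 3, 11, 15, 12, 9, 7, 5]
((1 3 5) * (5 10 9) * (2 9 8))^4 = (1 2 3 9 10 5 8)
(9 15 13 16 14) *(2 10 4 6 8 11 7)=(2 10 4 6 8 11 7)(9 15 13 16 14)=[0, 1, 10, 3, 6, 5, 8, 2, 11, 15, 4, 7, 12, 16, 9, 13, 14]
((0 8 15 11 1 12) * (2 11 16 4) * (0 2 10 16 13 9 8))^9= ((1 12 2 11)(4 10 16)(8 15 13 9))^9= (16)(1 12 2 11)(8 15 13 9)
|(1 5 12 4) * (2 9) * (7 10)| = |(1 5 12 4)(2 9)(7 10)| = 4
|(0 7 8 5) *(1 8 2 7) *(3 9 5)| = 6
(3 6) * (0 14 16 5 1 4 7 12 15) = [14, 4, 2, 6, 7, 1, 3, 12, 8, 9, 10, 11, 15, 13, 16, 0, 5] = (0 14 16 5 1 4 7 12 15)(3 6)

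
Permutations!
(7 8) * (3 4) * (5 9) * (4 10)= (3 10 4)(5 9)(7 8)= [0, 1, 2, 10, 3, 9, 6, 8, 7, 5, 4]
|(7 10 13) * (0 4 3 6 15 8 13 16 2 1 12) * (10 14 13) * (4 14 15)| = 33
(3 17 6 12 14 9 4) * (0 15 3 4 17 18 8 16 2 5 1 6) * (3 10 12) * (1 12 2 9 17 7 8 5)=(0 15 10 2 1 6 3 18 5 12 14 17)(7 8 16 9)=[15, 6, 1, 18, 4, 12, 3, 8, 16, 7, 2, 11, 14, 13, 17, 10, 9, 0, 5]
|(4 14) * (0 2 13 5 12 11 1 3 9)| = 18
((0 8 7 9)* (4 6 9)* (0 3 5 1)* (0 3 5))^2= (0 7 6 5 3 8 4 9 1)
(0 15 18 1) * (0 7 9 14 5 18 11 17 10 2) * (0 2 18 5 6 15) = (1 7 9 14 6 15 11 17 10 18) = [0, 7, 2, 3, 4, 5, 15, 9, 8, 14, 18, 17, 12, 13, 6, 11, 16, 10, 1]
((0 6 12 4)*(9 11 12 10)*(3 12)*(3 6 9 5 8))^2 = (0 11 10 8 12)(3 4 9 6 5)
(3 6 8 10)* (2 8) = (2 8 10 3 6) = [0, 1, 8, 6, 4, 5, 2, 7, 10, 9, 3]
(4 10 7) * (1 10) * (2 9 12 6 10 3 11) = (1 3 11 2 9 12 6 10 7 4) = [0, 3, 9, 11, 1, 5, 10, 4, 8, 12, 7, 2, 6]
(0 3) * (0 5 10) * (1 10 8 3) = (0 1 10)(3 5 8) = [1, 10, 2, 5, 4, 8, 6, 7, 3, 9, 0]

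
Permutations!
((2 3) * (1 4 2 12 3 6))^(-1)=((1 4 2 6)(3 12))^(-1)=(1 6 2 4)(3 12)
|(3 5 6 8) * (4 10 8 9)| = |(3 5 6 9 4 10 8)| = 7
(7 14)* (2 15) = (2 15)(7 14) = [0, 1, 15, 3, 4, 5, 6, 14, 8, 9, 10, 11, 12, 13, 7, 2]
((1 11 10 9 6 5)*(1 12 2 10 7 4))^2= ((1 11 7 4)(2 10 9 6 5 12))^2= (1 7)(2 9 5)(4 11)(6 12 10)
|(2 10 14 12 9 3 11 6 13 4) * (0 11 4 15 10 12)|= 35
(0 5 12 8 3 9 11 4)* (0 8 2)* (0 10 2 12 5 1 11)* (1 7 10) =(12)(0 7 10 2 1 11 4 8 3 9) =[7, 11, 1, 9, 8, 5, 6, 10, 3, 0, 2, 4, 12]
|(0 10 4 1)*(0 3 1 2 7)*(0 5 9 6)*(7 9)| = 6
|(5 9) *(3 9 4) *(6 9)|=|(3 6 9 5 4)|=5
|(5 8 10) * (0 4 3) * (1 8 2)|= |(0 4 3)(1 8 10 5 2)|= 15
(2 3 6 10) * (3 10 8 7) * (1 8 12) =[0, 8, 10, 6, 4, 5, 12, 3, 7, 9, 2, 11, 1] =(1 8 7 3 6 12)(2 10)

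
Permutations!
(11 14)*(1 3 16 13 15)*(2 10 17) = [0, 3, 10, 16, 4, 5, 6, 7, 8, 9, 17, 14, 12, 15, 11, 1, 13, 2] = (1 3 16 13 15)(2 10 17)(11 14)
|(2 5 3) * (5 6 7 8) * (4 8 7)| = |(2 6 4 8 5 3)| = 6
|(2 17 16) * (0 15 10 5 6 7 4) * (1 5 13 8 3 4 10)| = |(0 15 1 5 6 7 10 13 8 3 4)(2 17 16)| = 33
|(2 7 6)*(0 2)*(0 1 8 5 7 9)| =15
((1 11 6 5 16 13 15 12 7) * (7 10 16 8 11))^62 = ((1 7)(5 8 11 6)(10 16 13 15 12))^62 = (5 11)(6 8)(10 13 12 16 15)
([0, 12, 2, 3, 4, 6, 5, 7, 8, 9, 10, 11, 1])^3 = (1 12)(5 6)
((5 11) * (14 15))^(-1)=(5 11)(14 15)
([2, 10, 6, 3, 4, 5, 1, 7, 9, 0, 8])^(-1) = [9, 6, 0, 3, 4, 5, 2, 7, 10, 8, 1]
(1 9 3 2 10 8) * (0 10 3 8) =(0 10)(1 9 8)(2 3) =[10, 9, 3, 2, 4, 5, 6, 7, 1, 8, 0]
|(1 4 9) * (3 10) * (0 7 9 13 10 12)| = |(0 7 9 1 4 13 10 3 12)| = 9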